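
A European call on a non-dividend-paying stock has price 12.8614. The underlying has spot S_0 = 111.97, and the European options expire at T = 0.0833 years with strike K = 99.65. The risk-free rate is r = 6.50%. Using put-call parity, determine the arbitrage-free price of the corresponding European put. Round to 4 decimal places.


Answer: Put price = 0.0033

Derivation:
Put-call parity: C - P = S_0 * exp(-qT) - K * exp(-rT).
S_0 * exp(-qT) = 111.9700 * 1.00000000 = 111.97000000
K * exp(-rT) = 99.6500 * 0.99460013 = 99.11190315
P = C - S*exp(-qT) + K*exp(-rT)
P = 12.8614 - 111.97000000 + 99.11190315 = 0.0033


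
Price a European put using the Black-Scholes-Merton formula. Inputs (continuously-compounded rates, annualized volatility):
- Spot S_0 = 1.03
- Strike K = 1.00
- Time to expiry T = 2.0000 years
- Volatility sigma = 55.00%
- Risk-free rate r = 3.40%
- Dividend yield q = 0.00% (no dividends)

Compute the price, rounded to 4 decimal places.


d1 = (ln(S/K) + (r - q + 0.5*sigma^2) * T) / (sigma * sqrt(T)) = 0.51433508
d2 = d1 - sigma * sqrt(T) = -0.26348238
exp(-rT) = 0.93426047; exp(-qT) = 1.00000000
P = K * exp(-rT) * N(-d2) - S_0 * exp(-qT) * N(-d1)
N(-d1) = 0.30350887; N(-d2) = 0.60391060
P = 1.0000 * 0.93426047 * 0.60391060 - 1.0300 * 1.00000000 * 0.30350887 = 0.2516

Answer: Price = 0.2516


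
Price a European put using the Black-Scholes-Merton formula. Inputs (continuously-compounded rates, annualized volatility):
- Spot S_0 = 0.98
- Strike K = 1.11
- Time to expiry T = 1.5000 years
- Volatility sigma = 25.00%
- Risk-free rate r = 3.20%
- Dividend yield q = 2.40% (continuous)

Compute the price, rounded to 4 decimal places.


d1 = (ln(S/K) + (r - q + 0.5*sigma^2) * T) / (sigma * sqrt(T)) = -0.21453520
d2 = d1 - sigma * sqrt(T) = -0.52072142
exp(-rT) = 0.95313379; exp(-qT) = 0.96464029
P = K * exp(-rT) * N(-d2) - S_0 * exp(-qT) * N(-d1)
N(-d1) = 0.58493514; N(-d2) = 0.69871958
P = 1.1100 * 0.95313379 * 0.69871958 - 0.9800 * 0.96464029 * 0.58493514 = 0.1863

Answer: Price = 0.1863


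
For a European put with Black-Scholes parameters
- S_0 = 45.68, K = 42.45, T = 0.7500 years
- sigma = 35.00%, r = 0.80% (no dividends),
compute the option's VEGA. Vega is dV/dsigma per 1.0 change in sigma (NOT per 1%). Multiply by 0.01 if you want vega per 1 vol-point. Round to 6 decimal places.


Answer: Vega = 14.490274

Derivation:
d1 = 0.4132876210; d2 = 0.1101787296
phi(d1) = 0.3662856220; exp(-qT) = 1.0000000000; exp(-rT) = 0.9940179641
Vega = S * exp(-qT) * phi(d1) * sqrt(T) = 45.6800 * 1.0000000000 * 0.3662856220 * 0.8660254038 = 14.490274


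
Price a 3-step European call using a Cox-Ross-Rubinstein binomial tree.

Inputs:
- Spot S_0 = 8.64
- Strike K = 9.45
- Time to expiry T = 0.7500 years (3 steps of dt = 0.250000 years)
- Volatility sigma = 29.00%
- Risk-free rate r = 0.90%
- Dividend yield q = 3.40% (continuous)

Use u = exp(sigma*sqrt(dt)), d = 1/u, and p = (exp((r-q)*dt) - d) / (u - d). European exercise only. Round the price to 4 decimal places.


dt = T/N = 0.250000
u = exp(sigma*sqrt(dt)) = 1.156040; d = 1/u = 0.865022
p = (exp((r-q)*dt) - d) / (u - d) = 0.442404
Discount per step: exp(-r*dt) = 0.997753
Stock lattice S(k, i) with i counting down-moves:
  k=0: S(0,0) = 8.6400
  k=1: S(1,0) = 9.9882; S(1,1) = 7.4738
  k=2: S(2,0) = 11.5467; S(2,1) = 8.6400; S(2,2) = 6.4650
  k=3: S(3,0) = 13.3485; S(3,1) = 9.9882; S(3,2) = 7.4738; S(3,3) = 5.5924
Terminal payoffs V(N, i) = max(S_T - K, 0):
  V(3,0) = 3.898481; V(3,1) = 0.538182; V(3,2) = 0.000000; V(3,3) = 0.000000
Backward induction: V(k, i) = exp(-r*dt) * [p * V(k+1, i) + (1-p) * V(k+1, i+1)].
  V(2,0) = exp(-r*dt) * [p*3.898481 + (1-p)*0.538182] = 2.020241
  V(2,1) = exp(-r*dt) * [p*0.538182 + (1-p)*0.000000] = 0.237559
  V(2,2) = exp(-r*dt) * [p*0.000000 + (1-p)*0.000000] = 0.000000
  V(1,0) = exp(-r*dt) * [p*2.020241 + (1-p)*0.237559] = 1.023918
  V(1,1) = exp(-r*dt) * [p*0.237559 + (1-p)*0.000000] = 0.104861
  V(0,0) = exp(-r*dt) * [p*1.023918 + (1-p)*0.104861] = 0.510306

Answer: Price = V(0,0) = 0.5103


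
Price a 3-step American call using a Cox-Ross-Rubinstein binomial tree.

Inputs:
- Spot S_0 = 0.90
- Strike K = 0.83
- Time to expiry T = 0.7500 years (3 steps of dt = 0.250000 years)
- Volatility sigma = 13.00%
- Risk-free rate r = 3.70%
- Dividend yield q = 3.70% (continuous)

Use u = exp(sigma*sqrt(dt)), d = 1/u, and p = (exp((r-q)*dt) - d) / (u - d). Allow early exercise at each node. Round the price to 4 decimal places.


Answer: Price = V(0,0) = 0.0814

Derivation:
dt = T/N = 0.250000
u = exp(sigma*sqrt(dt)) = 1.067159; d = 1/u = 0.937067
p = (exp((r-q)*dt) - d) / (u - d) = 0.483756
Discount per step: exp(-r*dt) = 0.990793
Stock lattice S(k, i) with i counting down-moves:
  k=0: S(0,0) = 0.9000
  k=1: S(1,0) = 0.9604; S(1,1) = 0.8434
  k=2: S(2,0) = 1.0249; S(2,1) = 0.9000; S(2,2) = 0.7903
  k=3: S(3,0) = 1.0938; S(3,1) = 0.9604; S(3,2) = 0.8434; S(3,3) = 0.7406
Terminal payoffs V(N, i) = max(S_T - K, 0):
  V(3,0) = 0.263780; V(3,1) = 0.130443; V(3,2) = 0.013361; V(3,3) = 0.000000
Backward induction: V(k, i) = exp(-r*dt) * [p * V(k+1, i) + (1-p) * V(k+1, i+1)]; then take max(V_cont, immediate exercise) for American.
  V(2,0) = exp(-r*dt) * [p*0.263780 + (1-p)*0.130443] = 0.193151; exercise = 0.194946; V(2,0) = max -> 0.194946
  V(2,1) = exp(-r*dt) * [p*0.130443 + (1-p)*0.013361] = 0.069355; exercise = 0.070000; V(2,1) = max -> 0.070000
  V(2,2) = exp(-r*dt) * [p*0.013361 + (1-p)*0.000000] = 0.006404; exercise = 0.000000; V(2,2) = max -> 0.006404
  V(1,0) = exp(-r*dt) * [p*0.194946 + (1-p)*0.070000] = 0.129242; exercise = 0.130443; V(1,0) = max -> 0.130443
  V(1,1) = exp(-r*dt) * [p*0.070000 + (1-p)*0.006404] = 0.036827; exercise = 0.013361; V(1,1) = max -> 0.036827
  V(0,0) = exp(-r*dt) * [p*0.130443 + (1-p)*0.036827] = 0.081358; exercise = 0.070000; V(0,0) = max -> 0.081358


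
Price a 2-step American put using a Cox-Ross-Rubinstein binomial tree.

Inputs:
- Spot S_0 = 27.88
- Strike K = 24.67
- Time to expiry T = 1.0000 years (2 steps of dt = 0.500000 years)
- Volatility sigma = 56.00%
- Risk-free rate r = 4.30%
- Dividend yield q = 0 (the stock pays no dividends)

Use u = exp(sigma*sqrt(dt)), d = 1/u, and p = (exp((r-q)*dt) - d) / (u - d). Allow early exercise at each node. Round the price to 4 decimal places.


dt = T/N = 0.500000
u = exp(sigma*sqrt(dt)) = 1.485839; d = 1/u = 0.673020
p = (exp((r-q)*dt) - d) / (u - d) = 0.429016
Discount per step: exp(-r*dt) = 0.978729
Stock lattice S(k, i) with i counting down-moves:
  k=0: S(0,0) = 27.8800
  k=1: S(1,0) = 41.4252; S(1,1) = 18.7638
  k=2: S(2,0) = 61.5512; S(2,1) = 27.8800; S(2,2) = 12.6284
Terminal payoffs V(N, i) = max(K - S_T, 0):
  V(2,0) = 0.000000; V(2,1) = 0.000000; V(2,2) = 12.041578
Backward induction: V(k, i) = exp(-r*dt) * [p * V(k+1, i) + (1-p) * V(k+1, i+1)]; then take max(V_cont, immediate exercise) for American.
  V(1,0) = exp(-r*dt) * [p*0.000000 + (1-p)*0.000000] = 0.000000; exercise = 0.000000; V(1,0) = max -> 0.000000
  V(1,1) = exp(-r*dt) * [p*0.000000 + (1-p)*12.041578] = 6.729300; exercise = 5.906194; V(1,1) = max -> 6.729300
  V(0,0) = exp(-r*dt) * [p*0.000000 + (1-p)*6.729300] = 3.760593; exercise = 0.000000; V(0,0) = max -> 3.760593

Answer: Price = V(0,0) = 3.7606


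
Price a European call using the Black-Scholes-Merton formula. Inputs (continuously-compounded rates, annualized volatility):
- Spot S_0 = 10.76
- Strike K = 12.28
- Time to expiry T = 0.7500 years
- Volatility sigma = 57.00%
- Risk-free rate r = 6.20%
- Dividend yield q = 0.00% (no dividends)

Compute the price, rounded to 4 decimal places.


Answer: Price = 1.7426

Derivation:
d1 = (ln(S/K) + (r - q + 0.5*sigma^2) * T) / (sigma * sqrt(T)) = 0.07333591
d2 = d1 - sigma * sqrt(T) = -0.42029857
exp(-rT) = 0.95456456; exp(-qT) = 1.00000000
C = S_0 * exp(-qT) * N(d1) - K * exp(-rT) * N(d2)
N(d1) = 0.52923059; N(d2) = 0.33713368
C = 10.7600 * 1.00000000 * 0.52923059 - 12.2800 * 0.95456456 * 0.33713368 = 1.7426


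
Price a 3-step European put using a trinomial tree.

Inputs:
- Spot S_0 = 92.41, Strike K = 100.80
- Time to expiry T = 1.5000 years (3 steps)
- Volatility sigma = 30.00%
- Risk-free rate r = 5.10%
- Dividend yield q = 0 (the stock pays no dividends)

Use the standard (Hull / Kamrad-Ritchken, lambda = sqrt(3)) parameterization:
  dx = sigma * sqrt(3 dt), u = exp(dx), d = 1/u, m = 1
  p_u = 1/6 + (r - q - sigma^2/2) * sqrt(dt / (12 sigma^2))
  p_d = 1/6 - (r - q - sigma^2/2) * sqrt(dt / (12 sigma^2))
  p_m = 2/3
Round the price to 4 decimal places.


dt = T/N = 0.500000; dx = sigma*sqrt(3*dt) = 0.367423
u = exp(dx) = 1.444009; d = 1/u = 0.692516
p_u = 0.170749, p_m = 0.666667, p_d = 0.162584
Discount per step: exp(-r*dt) = 0.974822
Stock lattice S(k, j) with j the centered position index:
  k=0: S(0,+0) = 92.4100
  k=1: S(1,-1) = 63.9954; S(1,+0) = 92.4100; S(1,+1) = 133.4409
  k=2: S(2,-2) = 44.3179; S(2,-1) = 63.9954; S(2,+0) = 92.4100; S(2,+1) = 133.4409; S(2,+2) = 192.6899
  k=3: S(3,-3) = 30.6909; S(3,-2) = 44.3179; S(3,-1) = 63.9954; S(3,+0) = 92.4100; S(3,+1) = 133.4409; S(3,+2) = 192.6899; S(3,+3) = 278.2460
Terminal payoffs V(N, j) = max(K - S_T, 0):
  V(3,-3) = 70.109142; V(3,-2) = 56.482117; V(3,-1) = 36.804566; V(3,+0) = 8.390000; V(3,+1) = 0.000000; V(3,+2) = 0.000000; V(3,+3) = 0.000000
Backward induction: V(k, j) = exp(-r*dt) * [p_u * V(k+1, j+1) + p_m * V(k+1, j) + p_d * V(k+1, j-1)]
  V(2,-2) = exp(-r*dt) * [p_u*36.804566 + p_m*56.482117 + p_d*70.109142] = 53.944458
  V(2,-1) = exp(-r*dt) * [p_u*8.390000 + p_m*36.804566 + p_d*56.482117] = 34.267016
  V(2,+0) = exp(-r*dt) * [p_u*0.000000 + p_m*8.390000 + p_d*36.804566] = 11.285688
  V(2,+1) = exp(-r*dt) * [p_u*0.000000 + p_m*0.000000 + p_d*8.390000] = 1.329737
  V(2,+2) = exp(-r*dt) * [p_u*0.000000 + p_m*0.000000 + p_d*0.000000] = 0.000000
  V(1,-1) = exp(-r*dt) * [p_u*11.285688 + p_m*34.267016 + p_d*53.944458] = 32.697702
  V(1,+0) = exp(-r*dt) * [p_u*1.329737 + p_m*11.285688 + p_d*34.267016] = 12.986699
  V(1,+1) = exp(-r*dt) * [p_u*0.000000 + p_m*1.329737 + p_d*11.285688] = 2.652848
  V(0,+0) = exp(-r*dt) * [p_u*2.652848 + p_m*12.986699 + p_d*32.697702] = 14.063665

Answer: Price = V(0,0) = 14.0637


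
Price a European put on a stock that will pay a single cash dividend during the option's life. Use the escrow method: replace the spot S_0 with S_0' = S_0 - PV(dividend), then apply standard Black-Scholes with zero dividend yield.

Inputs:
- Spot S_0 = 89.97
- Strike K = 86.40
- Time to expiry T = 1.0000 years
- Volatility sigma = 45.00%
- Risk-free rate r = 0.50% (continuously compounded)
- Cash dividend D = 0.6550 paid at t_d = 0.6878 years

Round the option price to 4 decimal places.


PV(D) = D * exp(-r * t_d) = 0.6550 * 0.99656691 = 0.65275132
S_0' = S_0 - PV(D) = 89.9700 - 0.65275132 = 89.31724868
d1 = (ln(S_0'/K) + (r + sigma^2/2)*T) / (sigma*sqrt(T)) = 0.30990433
d2 = d1 - sigma*sqrt(T) = -0.14009567
exp(-rT) = 0.99501248
N(-d1) = 0.37831686; N(-d2) = 0.55570780
P = K * exp(-rT) * N(-d2) - S_0' * N(-d1) = 86.4000 * 0.99501248 * 0.55570780 - 89.31724868 * 0.37831686 = 13.9835

Answer: Price = 13.9835


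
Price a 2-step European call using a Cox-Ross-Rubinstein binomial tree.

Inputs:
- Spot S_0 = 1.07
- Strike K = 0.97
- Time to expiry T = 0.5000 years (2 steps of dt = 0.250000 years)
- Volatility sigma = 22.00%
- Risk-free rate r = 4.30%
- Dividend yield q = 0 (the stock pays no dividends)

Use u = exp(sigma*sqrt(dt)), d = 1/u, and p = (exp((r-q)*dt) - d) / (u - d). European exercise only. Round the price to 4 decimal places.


Answer: Price = V(0,0) = 0.1456

Derivation:
dt = T/N = 0.250000
u = exp(sigma*sqrt(dt)) = 1.116278; d = 1/u = 0.895834
p = (exp((r-q)*dt) - d) / (u - d) = 0.521556
Discount per step: exp(-r*dt) = 0.989308
Stock lattice S(k, i) with i counting down-moves:
  k=0: S(0,0) = 1.0700
  k=1: S(1,0) = 1.1944; S(1,1) = 0.9585
  k=2: S(2,0) = 1.3333; S(2,1) = 1.0700; S(2,2) = 0.8587
Terminal payoffs V(N, i) = max(S_T - K, 0):
  V(2,0) = 0.363302; V(2,1) = 0.100000; V(2,2) = 0.000000
Backward induction: V(k, i) = exp(-r*dt) * [p * V(k+1, i) + (1-p) * V(k+1, i+1)].
  V(1,0) = exp(-r*dt) * [p*0.363302 + (1-p)*0.100000] = 0.234789
  V(1,1) = exp(-r*dt) * [p*0.100000 + (1-p)*0.000000] = 0.051598
  V(0,0) = exp(-r*dt) * [p*0.234789 + (1-p)*0.051598] = 0.145569


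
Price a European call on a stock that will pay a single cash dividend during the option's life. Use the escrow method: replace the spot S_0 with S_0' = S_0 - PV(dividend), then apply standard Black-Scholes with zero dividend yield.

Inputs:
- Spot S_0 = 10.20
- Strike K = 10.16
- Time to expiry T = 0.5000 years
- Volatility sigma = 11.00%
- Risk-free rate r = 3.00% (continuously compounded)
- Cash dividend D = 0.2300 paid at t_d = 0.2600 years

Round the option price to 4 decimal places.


Answer: Price = 0.2918

Derivation:
PV(D) = D * exp(-r * t_d) = 0.2300 * 0.99223034 = 0.22821298
S_0' = S_0 - PV(D) = 10.2000 - 0.22821298 = 9.97178702
d1 = (ln(S_0'/K) + (r + sigma^2/2)*T) / (sigma*sqrt(T)) = -0.00866057
d2 = d1 - sigma*sqrt(T) = -0.08644232
exp(-rT) = 0.98511194
N(d1) = 0.49654498; N(d2) = 0.46555740
C = S_0' * N(d1) - K * exp(-rT) * N(d2) = 9.97178702 * 0.49654498 - 10.1600 * 0.98511194 * 0.46555740 = 0.2918


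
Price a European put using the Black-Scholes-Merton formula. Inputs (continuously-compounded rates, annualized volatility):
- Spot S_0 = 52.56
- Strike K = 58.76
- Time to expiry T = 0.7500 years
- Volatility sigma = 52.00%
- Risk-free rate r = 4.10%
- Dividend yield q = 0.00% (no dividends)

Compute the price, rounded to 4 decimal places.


Answer: Price = 12.1214

Derivation:
d1 = (ln(S/K) + (r - q + 0.5*sigma^2) * T) / (sigma * sqrt(T)) = 0.04584166
d2 = d1 - sigma * sqrt(T) = -0.40449155
exp(-rT) = 0.96971797; exp(-qT) = 1.00000000
P = K * exp(-rT) * N(-d2) - S_0 * exp(-qT) * N(-d1)
N(-d1) = 0.48171823; N(-d2) = 0.65707435
P = 58.7600 * 0.96971797 * 0.65707435 - 52.5600 * 1.00000000 * 0.48171823 = 12.1214


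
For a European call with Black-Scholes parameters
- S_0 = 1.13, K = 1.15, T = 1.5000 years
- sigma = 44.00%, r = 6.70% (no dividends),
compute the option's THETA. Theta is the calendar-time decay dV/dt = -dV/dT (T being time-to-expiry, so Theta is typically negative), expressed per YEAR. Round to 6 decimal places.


d1 = 0.4233825934; d2 = -0.1155051500
phi(d1) = 0.3647420296; exp(-qT) = 1.0000000000; exp(-rT) = 0.9043851124
Theta = -S*exp(-qT)*phi(d1)*sigma/(2*sqrt(T)) - r*K*exp(-rT)*N(d2) + q*S*exp(-qT)*N(d1)
N(d1) = 0.6639919287; N(d2) = 0.4540223693; sqrt(T) = 1.2247448714
Term 1 = -1.1300 * 1.0000000000 * 0.3647420296 * 0.4400 / (2 * 1.2247448714) = -0.0740357202
Term 2 = -0.0670 * 1.1500 * 0.9043851124 * 0.4540223693 = -0.0316375831
Term 3 = 0 (no dividend yield, q = 0)
Theta = -0.0740357202 + (-0.0316375831) + (0.0000000000) = -0.105673

Answer: Theta = -0.105673


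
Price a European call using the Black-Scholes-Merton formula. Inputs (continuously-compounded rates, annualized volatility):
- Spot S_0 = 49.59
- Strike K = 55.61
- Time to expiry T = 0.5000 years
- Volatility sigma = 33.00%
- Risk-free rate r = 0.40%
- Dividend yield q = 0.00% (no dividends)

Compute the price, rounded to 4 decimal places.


Answer: Price = 2.4798

Derivation:
d1 = (ln(S/K) + (r - q + 0.5*sigma^2) * T) / (sigma * sqrt(T)) = -0.36576208
d2 = d1 - sigma * sqrt(T) = -0.59910732
exp(-rT) = 0.99800200; exp(-qT) = 1.00000000
C = S_0 * exp(-qT) * N(d1) - K * exp(-rT) * N(d2)
N(d1) = 0.35727131; N(d2) = 0.27455066
C = 49.5900 * 1.00000000 * 0.35727131 - 55.6100 * 0.99800200 * 0.27455066 = 2.4798


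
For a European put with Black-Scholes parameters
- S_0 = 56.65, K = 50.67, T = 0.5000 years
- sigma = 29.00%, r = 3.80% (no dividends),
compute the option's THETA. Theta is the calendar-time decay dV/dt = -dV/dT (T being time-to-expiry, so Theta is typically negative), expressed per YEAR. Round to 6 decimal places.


Answer: Theta = -2.966065

Derivation:
d1 = 0.7392092729; d2 = 0.5341483064
phi(d1) = 0.3035667654; exp(-qT) = 1.0000000000; exp(-rT) = 0.9811793622
Theta = -S*exp(-qT)*phi(d1)*sigma/(2*sqrt(T)) + r*K*exp(-rT)*N(-d2) - q*S*exp(-qT)*N(-d1)
N(-d1) = 0.2298899655; N(-d2) = 0.2966194653; sqrt(T) = 0.7071067812
Term 1 = -56.6500 * 1.0000000000 * 0.3035667654 * 0.2900 / (2 * 0.7071067812) = -3.5264451834
Term 2 = 0.0380 * 50.6700 * 0.9811793622 * 0.2966194653 = 0.5603799052
Term 3 = 0 (no dividend yield, q = 0)
Theta = -3.5264451834 + (0.5603799052) + (0.0000000000) = -2.966065


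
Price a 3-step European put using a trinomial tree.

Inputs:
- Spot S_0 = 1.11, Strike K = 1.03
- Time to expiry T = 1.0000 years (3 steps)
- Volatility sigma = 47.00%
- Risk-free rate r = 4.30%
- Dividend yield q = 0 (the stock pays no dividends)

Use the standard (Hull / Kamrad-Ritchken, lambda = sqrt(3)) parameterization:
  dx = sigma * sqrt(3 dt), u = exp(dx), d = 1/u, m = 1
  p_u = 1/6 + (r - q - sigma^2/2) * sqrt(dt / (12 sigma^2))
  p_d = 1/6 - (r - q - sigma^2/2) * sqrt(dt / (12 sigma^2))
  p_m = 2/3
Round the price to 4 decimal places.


dt = T/N = 0.333333; dx = sigma*sqrt(3*dt) = 0.470000
u = exp(dx) = 1.599994; d = 1/u = 0.625002
p_u = 0.142748, p_m = 0.666667, p_d = 0.190585
Discount per step: exp(-r*dt) = 0.985769
Stock lattice S(k, j) with j the centered position index:
  k=0: S(0,+0) = 1.1100
  k=1: S(1,-1) = 0.6938; S(1,+0) = 1.1100; S(1,+1) = 1.7760
  k=2: S(2,-2) = 0.4336; S(2,-1) = 0.6938; S(2,+0) = 1.1100; S(2,+1) = 1.7760; S(2,+2) = 2.8416
  k=3: S(3,-3) = 0.2710; S(3,-2) = 0.4336; S(3,-1) = 0.6938; S(3,+0) = 1.1100; S(3,+1) = 1.7760; S(3,+2) = 2.8416; S(3,+3) = 4.5465
Terminal payoffs V(N, j) = max(K - S_T, 0):
  V(3,-3) = 0.759001; V(3,-2) = 0.596403; V(3,-1) = 0.336247; V(3,+0) = 0.000000; V(3,+1) = 0.000000; V(3,+2) = 0.000000; V(3,+3) = 0.000000
Backward induction: V(k, j) = exp(-r*dt) * [p_u * V(k+1, j+1) + p_m * V(k+1, j) + p_d * V(k+1, j-1)]
  V(2,-2) = exp(-r*dt) * [p_u*0.336247 + p_m*0.596403 + p_d*0.759001] = 0.581855
  V(2,-1) = exp(-r*dt) * [p_u*0.000000 + p_m*0.336247 + p_d*0.596403] = 0.333023
  V(2,+0) = exp(-r*dt) * [p_u*0.000000 + p_m*0.000000 + p_d*0.336247] = 0.063172
  V(2,+1) = exp(-r*dt) * [p_u*0.000000 + p_m*0.000000 + p_d*0.000000] = 0.000000
  V(2,+2) = exp(-r*dt) * [p_u*0.000000 + p_m*0.000000 + p_d*0.000000] = 0.000000
  V(1,-1) = exp(-r*dt) * [p_u*0.063172 + p_m*0.333023 + p_d*0.581855] = 0.337060
  V(1,+0) = exp(-r*dt) * [p_u*0.000000 + p_m*0.063172 + p_d*0.333023] = 0.104081
  V(1,+1) = exp(-r*dt) * [p_u*0.000000 + p_m*0.000000 + p_d*0.063172] = 0.011868
  V(0,+0) = exp(-r*dt) * [p_u*0.011868 + p_m*0.104081 + p_d*0.337060] = 0.133394

Answer: Price = V(0,0) = 0.1334


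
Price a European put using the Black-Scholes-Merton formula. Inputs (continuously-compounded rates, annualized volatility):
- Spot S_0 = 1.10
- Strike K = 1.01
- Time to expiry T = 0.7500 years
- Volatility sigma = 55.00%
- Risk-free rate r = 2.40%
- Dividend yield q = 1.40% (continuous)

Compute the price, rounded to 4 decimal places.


d1 = (ln(S/K) + (r - q + 0.5*sigma^2) * T) / (sigma * sqrt(T)) = 0.43311211
d2 = d1 - sigma * sqrt(T) = -0.04320186
exp(-rT) = 0.98216103; exp(-qT) = 0.98955493
P = K * exp(-rT) * N(-d2) - S_0 * exp(-qT) * N(-d1)
N(-d1) = 0.33246666; N(-d2) = 0.51722969
P = 1.0100 * 0.98216103 * 0.51722969 - 1.1000 * 0.98955493 * 0.33246666 = 0.1512

Answer: Price = 0.1512


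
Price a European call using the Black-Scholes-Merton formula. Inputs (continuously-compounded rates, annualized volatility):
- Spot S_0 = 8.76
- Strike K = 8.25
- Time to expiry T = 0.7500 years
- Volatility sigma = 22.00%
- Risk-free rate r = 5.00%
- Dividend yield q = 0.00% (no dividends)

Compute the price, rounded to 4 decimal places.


Answer: Price = 1.1217

Derivation:
d1 = (ln(S/K) + (r - q + 0.5*sigma^2) * T) / (sigma * sqrt(T)) = 0.60691430
d2 = d1 - sigma * sqrt(T) = 0.41638871
exp(-rT) = 0.96319442; exp(-qT) = 1.00000000
C = S_0 * exp(-qT) * N(d1) - K * exp(-rT) * N(d2)
N(d1) = 0.72804611; N(d2) = 0.66143721
C = 8.7600 * 1.00000000 * 0.72804611 - 8.2500 * 0.96319442 * 0.66143721 = 1.1217


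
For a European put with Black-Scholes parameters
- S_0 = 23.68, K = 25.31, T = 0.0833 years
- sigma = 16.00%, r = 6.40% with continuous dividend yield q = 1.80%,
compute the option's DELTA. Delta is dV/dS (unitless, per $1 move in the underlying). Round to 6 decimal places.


Answer: Delta = -0.907778

Derivation:
d1 = -1.3354774753; d2 = -1.3816562583
phi(d1) = 0.1635414872; exp(-qT) = 0.9985017235; exp(-rT) = 0.9946829856
N(-d1) = 0.9091399387
Delta = -exp(-qT) * N(-d1) = -0.9985017235 * 0.9091399387 = -0.907778


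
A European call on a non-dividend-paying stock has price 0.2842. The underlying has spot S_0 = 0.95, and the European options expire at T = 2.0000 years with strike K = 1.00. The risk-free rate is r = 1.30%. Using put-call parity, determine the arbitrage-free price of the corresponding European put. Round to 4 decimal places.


Answer: Put price = 0.3085

Derivation:
Put-call parity: C - P = S_0 * exp(-qT) - K * exp(-rT).
S_0 * exp(-qT) = 0.9500 * 1.00000000 = 0.95000000
K * exp(-rT) = 1.0000 * 0.97433509 = 0.97433509
P = C - S*exp(-qT) + K*exp(-rT)
P = 0.2842 - 0.95000000 + 0.97433509 = 0.3085


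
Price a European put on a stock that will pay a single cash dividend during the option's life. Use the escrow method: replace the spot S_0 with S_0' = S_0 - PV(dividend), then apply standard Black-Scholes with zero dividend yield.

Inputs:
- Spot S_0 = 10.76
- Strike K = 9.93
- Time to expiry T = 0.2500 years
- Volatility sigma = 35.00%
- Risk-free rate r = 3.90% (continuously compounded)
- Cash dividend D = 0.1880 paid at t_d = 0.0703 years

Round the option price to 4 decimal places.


Answer: Price = 0.4019

Derivation:
PV(D) = D * exp(-r * t_d) = 0.1880 * 0.99726206 = 0.18748527
S_0' = S_0 - PV(D) = 10.7600 - 0.18748527 = 10.57251473
d1 = (ln(S_0'/K) + (r + sigma^2/2)*T) / (sigma*sqrt(T)) = 0.50148403
d2 = d1 - sigma*sqrt(T) = 0.32648403
exp(-rT) = 0.99029738
N(-d1) = 0.30801526; N(-d2) = 0.37202908
P = K * exp(-rT) * N(-d2) - S_0' * N(-d1) = 9.9300 * 0.99029738 * 0.37202908 - 10.57251473 * 0.30801526 = 0.4019


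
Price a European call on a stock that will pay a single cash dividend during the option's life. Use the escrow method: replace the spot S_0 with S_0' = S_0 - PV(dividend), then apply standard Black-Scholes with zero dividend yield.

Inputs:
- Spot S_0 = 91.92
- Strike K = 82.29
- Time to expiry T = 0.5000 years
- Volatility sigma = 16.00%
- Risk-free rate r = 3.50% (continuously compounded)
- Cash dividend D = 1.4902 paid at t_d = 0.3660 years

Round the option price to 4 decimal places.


PV(D) = D * exp(-r * t_d) = 1.4902 * 0.98727170 = 1.47123229
S_0' = S_0 - PV(D) = 91.9200 - 1.47123229 = 90.44876771
d1 = (ln(S_0'/K) + (r + sigma^2/2)*T) / (sigma*sqrt(T)) = 1.04681851
d2 = d1 - sigma*sqrt(T) = 0.93368142
exp(-rT) = 0.98265224
N(d1) = 0.85240835; N(d2) = 0.82476587
C = S_0' * N(d1) - K * exp(-rT) * N(d2) = 90.44876771 * 0.85240835 - 82.2900 * 0.98265224 * 0.82476587 = 10.4067

Answer: Price = 10.4067


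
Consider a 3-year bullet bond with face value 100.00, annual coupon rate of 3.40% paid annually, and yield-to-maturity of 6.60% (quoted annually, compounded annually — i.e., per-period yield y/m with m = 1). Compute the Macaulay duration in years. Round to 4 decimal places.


Answer: Macaulay duration = 2.8976 years

Derivation:
Coupon per period c = face * coupon_rate / m = 3.400000
Periods per year m = 1; per-period yield y/m = 0.066000
Number of cashflows N = 3
Cashflows (t years, CF_t, discount factor 1/(1+y/m)^(m*t), PV):
  t = 1.0000: CF_t = 3.400000, DF = 0.938086, PV = 3.189493
  t = 2.0000: CF_t = 3.400000, DF = 0.880006, PV = 2.992020
  t = 3.0000: CF_t = 103.400000, DF = 0.825521, PV = 85.358923
Price P = sum_t PV_t = 91.540436
Macaulay numerator sum_t t * PV_t:
  t * PV_t at t = 1.0000: 3.189493
  t * PV_t at t = 2.0000: 5.984040
  t * PV_t at t = 3.0000: 256.076768
Macaulay duration D = (sum_t t * PV_t) / P = 265.250301 / 91.540436 = 2.897630


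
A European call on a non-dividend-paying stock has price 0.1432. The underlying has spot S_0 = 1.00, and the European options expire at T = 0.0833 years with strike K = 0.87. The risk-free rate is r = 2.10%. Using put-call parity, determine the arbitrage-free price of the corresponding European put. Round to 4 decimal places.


Answer: Put price = 0.0117

Derivation:
Put-call parity: C - P = S_0 * exp(-qT) - K * exp(-rT).
S_0 * exp(-qT) = 1.0000 * 1.00000000 = 1.00000000
K * exp(-rT) = 0.8700 * 0.99825223 = 0.86847944
P = C - S*exp(-qT) + K*exp(-rT)
P = 0.1432 - 1.00000000 + 0.86847944 = 0.0117


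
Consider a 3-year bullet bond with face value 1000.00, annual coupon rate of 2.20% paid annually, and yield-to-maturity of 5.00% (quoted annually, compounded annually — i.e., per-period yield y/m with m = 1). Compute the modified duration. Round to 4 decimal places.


Answer: Modified duration = 2.7934

Derivation:
Coupon per period c = face * coupon_rate / m = 22.000000
Periods per year m = 1; per-period yield y/m = 0.050000
Number of cashflows N = 3
Cashflows (t years, CF_t, discount factor 1/(1+y/m)^(m*t), PV):
  t = 1.0000: CF_t = 22.000000, DF = 0.952381, PV = 20.952381
  t = 2.0000: CF_t = 22.000000, DF = 0.907029, PV = 19.954649
  t = 3.0000: CF_t = 1022.000000, DF = 0.863838, PV = 882.842026
Price P = sum_t PV_t = 923.749055
First compute Macaulay numerator sum_t t * PV_t:
  t * PV_t at t = 1.0000: 20.952381
  t * PV_t at t = 2.0000: 39.909297
  t * PV_t at t = 3.0000: 2648.526077
Macaulay duration D = 2709.387755 / 923.749055 = 2.933034
Modified duration = D / (1 + y/m) = 2.933034 / (1 + 0.050000) = 2.793366


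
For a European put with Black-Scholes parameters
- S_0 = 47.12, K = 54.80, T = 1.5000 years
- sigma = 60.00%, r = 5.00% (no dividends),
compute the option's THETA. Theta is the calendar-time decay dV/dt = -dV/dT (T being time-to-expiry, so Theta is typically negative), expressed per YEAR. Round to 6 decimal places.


Answer: Theta = -2.715459

Derivation:
d1 = 0.2640105570; d2 = -0.4708363659
phi(d1) = 0.3852783109; exp(-qT) = 1.0000000000; exp(-rT) = 0.9277434863
Theta = -S*exp(-qT)*phi(d1)*sigma/(2*sqrt(T)) + r*K*exp(-rT)*N(-d2) - q*S*exp(-qT)*N(-d1)
N(-d1) = 0.3958858920; N(-d2) = 0.6811212035; sqrt(T) = 1.2247448714
Term 1 = -47.1200 * 1.0000000000 * 0.3852783109 * 0.6000 / (2 * 1.2247448714) = -4.4468805953
Term 2 = 0.0500 * 54.8000 * 0.9277434863 * 0.6811212035 = 1.7314217822
Term 3 = 0 (no dividend yield, q = 0)
Theta = -4.4468805953 + (1.7314217822) + (0.0000000000) = -2.715459


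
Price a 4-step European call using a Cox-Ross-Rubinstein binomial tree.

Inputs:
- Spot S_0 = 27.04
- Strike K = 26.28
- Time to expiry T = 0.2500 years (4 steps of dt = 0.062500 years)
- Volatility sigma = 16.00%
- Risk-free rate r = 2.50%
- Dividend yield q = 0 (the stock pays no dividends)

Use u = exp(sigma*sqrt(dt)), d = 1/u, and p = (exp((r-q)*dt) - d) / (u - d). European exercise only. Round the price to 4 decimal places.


Answer: Price = V(0,0) = 1.4251

Derivation:
dt = T/N = 0.062500
u = exp(sigma*sqrt(dt)) = 1.040811; d = 1/u = 0.960789
p = (exp((r-q)*dt) - d) / (u - d) = 0.509543
Discount per step: exp(-r*dt) = 0.998439
Stock lattice S(k, i) with i counting down-moves:
  k=0: S(0,0) = 27.0400
  k=1: S(1,0) = 28.1435; S(1,1) = 25.9797
  k=2: S(2,0) = 29.2921; S(2,1) = 27.0400; S(2,2) = 24.9611
  k=3: S(3,0) = 30.4875; S(3,1) = 28.1435; S(3,2) = 25.9797; S(3,3) = 23.9823
  k=4: S(4,0) = 31.7317; S(4,1) = 29.2921; S(4,2) = 27.0400; S(4,3) = 24.9611; S(4,4) = 23.0420
Terminal payoffs V(N, i) = max(S_T - K, 0):
  V(4,0) = 5.451734; V(4,1) = 3.012082; V(4,2) = 0.760000; V(4,3) = 0.000000; V(4,4) = 0.000000
Backward induction: V(k, i) = exp(-r*dt) * [p * V(k+1, i) + (1-p) * V(k+1, i+1)].
  V(3,0) = exp(-r*dt) * [p*5.451734 + (1-p)*3.012082] = 4.248545
  V(3,1) = exp(-r*dt) * [p*3.012082 + (1-p)*0.760000] = 1.904554
  V(3,2) = exp(-r*dt) * [p*0.760000 + (1-p)*0.000000] = 0.386648
  V(3,3) = exp(-r*dt) * [p*0.000000 + (1-p)*0.000000] = 0.000000
  V(2,0) = exp(-r*dt) * [p*4.248545 + (1-p)*1.904554] = 3.094079
  V(2,1) = exp(-r*dt) * [p*1.904554 + (1-p)*0.386648] = 1.158274
  V(2,2) = exp(-r*dt) * [p*0.386648 + (1-p)*0.000000] = 0.196706
  V(1,0) = exp(-r*dt) * [p*3.094079 + (1-p)*1.158274] = 2.141301
  V(1,1) = exp(-r*dt) * [p*1.158274 + (1-p)*0.196706] = 0.685594
  V(0,0) = exp(-r*dt) * [p*2.141301 + (1-p)*0.685594] = 1.425110


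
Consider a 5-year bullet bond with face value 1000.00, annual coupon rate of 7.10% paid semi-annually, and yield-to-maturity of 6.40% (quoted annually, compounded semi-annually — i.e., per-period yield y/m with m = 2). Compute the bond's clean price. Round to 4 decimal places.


Coupon per period c = face * coupon_rate / m = 35.500000
Periods per year m = 2; per-period yield y/m = 0.032000
Number of cashflows N = 10
Cashflows (t years, CF_t, discount factor 1/(1+y/m)^(m*t), PV):
  t = 0.5000: CF_t = 35.500000, DF = 0.968992, PV = 34.399225
  t = 1.0000: CF_t = 35.500000, DF = 0.938946, PV = 33.332582
  t = 1.5000: CF_t = 35.500000, DF = 0.909831, PV = 32.299014
  t = 2.0000: CF_t = 35.500000, DF = 0.881620, PV = 31.297494
  t = 2.5000: CF_t = 35.500000, DF = 0.854283, PV = 30.327029
  t = 3.0000: CF_t = 35.500000, DF = 0.827793, PV = 29.386656
  t = 3.5000: CF_t = 35.500000, DF = 0.802125, PV = 28.475442
  t = 4.0000: CF_t = 35.500000, DF = 0.777253, PV = 27.592482
  t = 4.5000: CF_t = 35.500000, DF = 0.753152, PV = 26.736902
  t = 5.0000: CF_t = 1035.500000, DF = 0.729799, PV = 755.706452
Price P = sum_t PV_t = 1029.553278

Answer: Price = 1029.5533


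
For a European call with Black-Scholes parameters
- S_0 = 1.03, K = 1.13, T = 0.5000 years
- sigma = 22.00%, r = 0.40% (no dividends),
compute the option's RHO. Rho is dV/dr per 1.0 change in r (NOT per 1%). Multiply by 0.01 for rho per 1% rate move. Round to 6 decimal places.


d1 = -0.5049952887; d2 = -0.6605587806
phi(d1) = 0.3511827085; exp(-qT) = 1.0000000000; exp(-rT) = 0.9980019987
N(d2) = 0.2544476553
Rho = K*T*exp(-rT)*N(d2) = 1.1300 * 0.5000 * 0.9980019987 * 0.2544476553 = 0.143476

Answer: Rho = 0.143476


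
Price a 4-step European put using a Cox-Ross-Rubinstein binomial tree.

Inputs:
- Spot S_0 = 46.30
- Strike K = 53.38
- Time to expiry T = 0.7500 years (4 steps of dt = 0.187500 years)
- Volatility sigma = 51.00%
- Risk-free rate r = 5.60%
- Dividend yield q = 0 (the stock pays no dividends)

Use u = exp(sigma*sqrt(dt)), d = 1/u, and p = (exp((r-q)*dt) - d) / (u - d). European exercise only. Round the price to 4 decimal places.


Answer: Price = V(0,0) = 11.5069

Derivation:
dt = T/N = 0.187500
u = exp(sigma*sqrt(dt)) = 1.247119; d = 1/u = 0.801848
p = (exp((r-q)*dt) - d) / (u - d) = 0.468720
Discount per step: exp(-r*dt) = 0.989555
Stock lattice S(k, i) with i counting down-moves:
  k=0: S(0,0) = 46.3000
  k=1: S(1,0) = 57.7416; S(1,1) = 37.1256
  k=2: S(2,0) = 72.0107; S(2,1) = 46.3000; S(2,2) = 29.7690
  k=3: S(3,0) = 89.8060; S(3,1) = 57.7416; S(3,2) = 37.1256; S(3,3) = 23.8702
  k=4: S(4,0) = 111.9988; S(4,1) = 72.0107; S(4,2) = 46.3000; S(4,3) = 29.7690; S(4,4) = 19.1403
Terminal payoffs V(N, i) = max(K - S_T, 0):
  V(4,0) = 0.000000; V(4,1) = 0.000000; V(4,2) = 7.080000; V(4,3) = 23.610958; V(4,4) = 34.239700
Backward induction: V(k, i) = exp(-r*dt) * [p * V(k+1, i) + (1-p) * V(k+1, i+1)].
  V(3,0) = exp(-r*dt) * [p*0.000000 + (1-p)*0.000000] = 0.000000
  V(3,1) = exp(-r*dt) * [p*0.000000 + (1-p)*7.080000] = 3.722177
  V(3,2) = exp(-r*dt) * [p*7.080000 + (1-p)*23.610958] = 15.696890
  V(3,3) = exp(-r*dt) * [p*23.610958 + (1-p)*34.239700] = 28.952202
  V(2,0) = exp(-r*dt) * [p*0.000000 + (1-p)*3.722177] = 1.956865
  V(2,1) = exp(-r*dt) * [p*3.722177 + (1-p)*15.696890] = 9.978779
  V(2,2) = exp(-r*dt) * [p*15.696890 + (1-p)*28.952202] = 22.501666
  V(1,0) = exp(-r*dt) * [p*1.956865 + (1-p)*9.978779] = 6.153796
  V(1,1) = exp(-r*dt) * [p*9.978779 + (1-p)*22.501666] = 16.458223
  V(0,0) = exp(-r*dt) * [p*6.153796 + (1-p)*16.458223] = 11.506878


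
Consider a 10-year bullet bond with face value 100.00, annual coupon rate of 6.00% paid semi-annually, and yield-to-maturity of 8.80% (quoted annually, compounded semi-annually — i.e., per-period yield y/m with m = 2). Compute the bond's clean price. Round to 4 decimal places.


Coupon per period c = face * coupon_rate / m = 3.000000
Periods per year m = 2; per-period yield y/m = 0.044000
Number of cashflows N = 20
Cashflows (t years, CF_t, discount factor 1/(1+y/m)^(m*t), PV):
  t = 0.5000: CF_t = 3.000000, DF = 0.957854, PV = 2.873563
  t = 1.0000: CF_t = 3.000000, DF = 0.917485, PV = 2.752455
  t = 1.5000: CF_t = 3.000000, DF = 0.878817, PV = 2.636451
  t = 2.0000: CF_t = 3.000000, DF = 0.841779, PV = 2.525337
  t = 2.5000: CF_t = 3.000000, DF = 0.806302, PV = 2.418905
  t = 3.0000: CF_t = 3.000000, DF = 0.772320, PV = 2.316959
  t = 3.5000: CF_t = 3.000000, DF = 0.739770, PV = 2.219309
  t = 4.0000: CF_t = 3.000000, DF = 0.708592, PV = 2.125775
  t = 4.5000: CF_t = 3.000000, DF = 0.678728, PV = 2.036183
  t = 5.0000: CF_t = 3.000000, DF = 0.650122, PV = 1.950367
  t = 5.5000: CF_t = 3.000000, DF = 0.622722, PV = 1.868167
  t = 6.0000: CF_t = 3.000000, DF = 0.596477, PV = 1.789432
  t = 6.5000: CF_t = 3.000000, DF = 0.571339, PV = 1.714016
  t = 7.0000: CF_t = 3.000000, DF = 0.547259, PV = 1.641777
  t = 7.5000: CF_t = 3.000000, DF = 0.524195, PV = 1.572584
  t = 8.0000: CF_t = 3.000000, DF = 0.502102, PV = 1.506306
  t = 8.5000: CF_t = 3.000000, DF = 0.480941, PV = 1.442822
  t = 9.0000: CF_t = 3.000000, DF = 0.460671, PV = 1.382013
  t = 9.5000: CF_t = 3.000000, DF = 0.441256, PV = 1.323768
  t = 10.0000: CF_t = 103.000000, DF = 0.422659, PV = 43.533868
Price P = sum_t PV_t = 81.630056

Answer: Price = 81.6301


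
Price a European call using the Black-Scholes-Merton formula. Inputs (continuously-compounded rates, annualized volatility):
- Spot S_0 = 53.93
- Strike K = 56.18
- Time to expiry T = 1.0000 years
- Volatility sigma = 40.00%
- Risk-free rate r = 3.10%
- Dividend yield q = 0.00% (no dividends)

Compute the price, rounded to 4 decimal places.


d1 = (ln(S/K) + (r - q + 0.5*sigma^2) * T) / (sigma * sqrt(T)) = 0.17531522
d2 = d1 - sigma * sqrt(T) = -0.22468478
exp(-rT) = 0.96947557; exp(-qT) = 1.00000000
C = S_0 * exp(-qT) * N(d1) - K * exp(-rT) * N(d2)
N(d1) = 0.56958402; N(d2) = 0.41111225
C = 53.9300 * 1.00000000 * 0.56958402 - 56.1800 * 0.96947557 * 0.41111225 = 8.3264

Answer: Price = 8.3264


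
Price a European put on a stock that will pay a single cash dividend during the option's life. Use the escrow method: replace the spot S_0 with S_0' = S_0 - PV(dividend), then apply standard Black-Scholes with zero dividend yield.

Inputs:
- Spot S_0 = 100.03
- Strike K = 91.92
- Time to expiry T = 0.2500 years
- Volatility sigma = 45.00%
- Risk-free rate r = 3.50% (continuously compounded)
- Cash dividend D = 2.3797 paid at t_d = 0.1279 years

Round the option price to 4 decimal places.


PV(D) = D * exp(-r * t_d) = 2.3797 * 0.99553350 = 2.36907108
S_0' = S_0 - PV(D) = 100.0300 - 2.36907108 = 97.66092892
d1 = (ln(S_0'/K) + (r + sigma^2/2)*T) / (sigma*sqrt(T)) = 0.42064639
d2 = d1 - sigma*sqrt(T) = 0.19564639
exp(-rT) = 0.99128817
N(-d1) = 0.33700666; N(-d2) = 0.42244348
P = K * exp(-rT) * N(-d2) - S_0' * N(-d1) = 91.9200 * 0.99128817 * 0.42244348 - 97.66092892 * 0.33700666 = 5.5803

Answer: Price = 5.5803


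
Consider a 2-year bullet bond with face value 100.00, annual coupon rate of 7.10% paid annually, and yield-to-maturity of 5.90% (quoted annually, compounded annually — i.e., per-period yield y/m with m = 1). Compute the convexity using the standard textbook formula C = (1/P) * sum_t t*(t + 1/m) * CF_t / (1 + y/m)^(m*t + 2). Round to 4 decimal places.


Coupon per period c = face * coupon_rate / m = 7.100000
Periods per year m = 1; per-period yield y/m = 0.059000
Number of cashflows N = 2
Cashflows (t years, CF_t, discount factor 1/(1+y/m)^(m*t), PV):
  t = 1.0000: CF_t = 7.100000, DF = 0.944287, PV = 6.704438
  t = 2.0000: CF_t = 107.100000, DF = 0.891678, PV = 95.498720
Price P = sum_t PV_t = 102.203158
Convexity numerator sum_t t*(t + 1/m) * CF_t / (1+y/m)^(m*t + 2):
  t = 1.0000: term = 11.956401
  t = 2.0000: term = 510.924679
Convexity = (1/P) * sum = 522.881080 / 102.203158 = 5.116095

Answer: Convexity = 5.1161


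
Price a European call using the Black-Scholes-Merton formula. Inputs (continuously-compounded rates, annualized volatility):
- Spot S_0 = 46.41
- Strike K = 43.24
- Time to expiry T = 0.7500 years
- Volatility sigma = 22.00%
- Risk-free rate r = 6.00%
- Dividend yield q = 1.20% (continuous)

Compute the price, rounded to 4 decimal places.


Answer: Price = 6.1472

Derivation:
d1 = (ln(S/K) + (r - q + 0.5*sigma^2) * T) / (sigma * sqrt(T)) = 0.65554953
d2 = d1 - sigma * sqrt(T) = 0.46502394
exp(-rT) = 0.95599748; exp(-qT) = 0.99104038
C = S_0 * exp(-qT) * N(d1) - K * exp(-rT) * N(d2)
N(d1) = 0.74394300; N(d2) = 0.67904284
C = 46.4100 * 0.99104038 * 0.74394300 - 43.2400 * 0.95599748 * 0.67904284 = 6.1472


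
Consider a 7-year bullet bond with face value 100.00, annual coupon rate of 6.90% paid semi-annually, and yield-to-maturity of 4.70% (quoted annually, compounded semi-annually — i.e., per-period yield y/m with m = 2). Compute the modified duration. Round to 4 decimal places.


Coupon per period c = face * coupon_rate / m = 3.450000
Periods per year m = 2; per-period yield y/m = 0.023500
Number of cashflows N = 14
Cashflows (t years, CF_t, discount factor 1/(1+y/m)^(m*t), PV):
  t = 0.5000: CF_t = 3.450000, DF = 0.977040, PV = 3.370787
  t = 1.0000: CF_t = 3.450000, DF = 0.954606, PV = 3.293392
  t = 1.5000: CF_t = 3.450000, DF = 0.932688, PV = 3.217774
  t = 2.0000: CF_t = 3.450000, DF = 0.911273, PV = 3.143893
  t = 2.5000: CF_t = 3.450000, DF = 0.890350, PV = 3.071708
  t = 3.0000: CF_t = 3.450000, DF = 0.869907, PV = 3.001180
  t = 3.5000: CF_t = 3.450000, DF = 0.849934, PV = 2.932271
  t = 4.0000: CF_t = 3.450000, DF = 0.830419, PV = 2.864945
  t = 4.5000: CF_t = 3.450000, DF = 0.811352, PV = 2.799165
  t = 5.0000: CF_t = 3.450000, DF = 0.792723, PV = 2.734895
  t = 5.5000: CF_t = 3.450000, DF = 0.774522, PV = 2.672100
  t = 6.0000: CF_t = 3.450000, DF = 0.756739, PV = 2.610748
  t = 6.5000: CF_t = 3.450000, DF = 0.739363, PV = 2.550804
  t = 7.0000: CF_t = 103.450000, DF = 0.722387, PV = 74.730973
Price P = sum_t PV_t = 112.994634
First compute Macaulay numerator sum_t t * PV_t:
  t * PV_t at t = 0.5000: 1.685393
  t * PV_t at t = 1.0000: 3.293392
  t * PV_t at t = 1.5000: 4.826661
  t * PV_t at t = 2.0000: 6.287785
  t * PV_t at t = 2.5000: 7.679269
  t * PV_t at t = 3.0000: 9.003539
  t * PV_t at t = 3.5000: 10.262950
  t * PV_t at t = 4.0000: 11.459781
  t * PV_t at t = 4.5000: 12.596242
  t * PV_t at t = 5.0000: 13.674474
  t * PV_t at t = 5.5000: 14.696552
  t * PV_t at t = 6.0000: 15.664487
  t * PV_t at t = 6.5000: 16.580226
  t * PV_t at t = 7.0000: 523.116811
Macaulay duration D = 650.827563 / 112.994634 = 5.759809
Modified duration = D / (1 + y/m) = 5.759809 / (1 + 0.023500) = 5.627562

Answer: Modified duration = 5.6276


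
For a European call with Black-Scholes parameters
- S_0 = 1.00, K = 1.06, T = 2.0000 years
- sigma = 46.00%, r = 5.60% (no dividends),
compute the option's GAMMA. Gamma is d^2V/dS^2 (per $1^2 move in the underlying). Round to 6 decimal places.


Answer: Gamma = 0.564305

Derivation:
d1 = 0.4078639442; d2 = -0.2426742945
phi(d1) = 0.3671021867; exp(-qT) = 1.0000000000; exp(-rT) = 0.8940442575
Gamma = exp(-qT) * phi(d1) / (S * sigma * sqrt(T)) = 1.0000000000 * 0.3671021867 / (1.0000 * 0.4600 * 1.4142135624) = 0.564305


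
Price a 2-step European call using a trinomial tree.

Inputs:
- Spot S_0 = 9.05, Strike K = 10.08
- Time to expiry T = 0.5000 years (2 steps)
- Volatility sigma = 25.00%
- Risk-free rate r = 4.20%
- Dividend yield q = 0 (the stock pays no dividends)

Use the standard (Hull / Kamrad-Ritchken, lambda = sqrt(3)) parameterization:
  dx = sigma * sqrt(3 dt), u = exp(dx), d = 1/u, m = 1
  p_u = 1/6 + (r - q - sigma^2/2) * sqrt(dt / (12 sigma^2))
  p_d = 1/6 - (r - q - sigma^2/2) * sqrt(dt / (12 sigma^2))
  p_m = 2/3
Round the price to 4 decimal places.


dt = T/N = 0.250000; dx = sigma*sqrt(3*dt) = 0.216506
u = exp(dx) = 1.241731; d = 1/u = 0.805327
p_u = 0.172873, p_m = 0.666667, p_d = 0.160460
Discount per step: exp(-r*dt) = 0.989555
Stock lattice S(k, j) with j the centered position index:
  k=0: S(0,+0) = 9.0500
  k=1: S(1,-1) = 7.2882; S(1,+0) = 9.0500; S(1,+1) = 11.2377
  k=2: S(2,-2) = 5.8694; S(2,-1) = 7.2882; S(2,+0) = 9.0500; S(2,+1) = 11.2377; S(2,+2) = 13.9542
Terminal payoffs V(N, j) = max(S_T - K, 0):
  V(2,-2) = 0.000000; V(2,-1) = 0.000000; V(2,+0) = 0.000000; V(2,+1) = 1.157665; V(2,+2) = 3.874157
Backward induction: V(k, j) = exp(-r*dt) * [p_u * V(k+1, j+1) + p_m * V(k+1, j) + p_d * V(k+1, j-1)]
  V(1,-1) = exp(-r*dt) * [p_u*0.000000 + p_m*0.000000 + p_d*0.000000] = 0.000000
  V(1,+0) = exp(-r*dt) * [p_u*1.157665 + p_m*0.000000 + p_d*0.000000] = 0.198039
  V(1,+1) = exp(-r*dt) * [p_u*3.874157 + p_m*1.157665 + p_d*0.000000] = 1.426458
  V(0,+0) = exp(-r*dt) * [p_u*1.426458 + p_m*0.198039 + p_d*0.000000] = 0.374668

Answer: Price = V(0,0) = 0.3747
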